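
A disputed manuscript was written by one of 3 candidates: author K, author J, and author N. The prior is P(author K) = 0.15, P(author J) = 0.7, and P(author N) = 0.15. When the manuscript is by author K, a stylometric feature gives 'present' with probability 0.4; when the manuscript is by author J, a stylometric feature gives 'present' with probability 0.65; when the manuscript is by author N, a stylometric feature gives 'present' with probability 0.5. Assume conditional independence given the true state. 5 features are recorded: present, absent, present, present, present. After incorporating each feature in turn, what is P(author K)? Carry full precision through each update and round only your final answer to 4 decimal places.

After 'present': normaliser = 0.4·0.1500 + 0.65·0.7000 + 0.5·0.1500; P(author K) ≈ 0.1017, P(author J) ≈ 0.7712, P(author N) ≈ 0.1271
After 'absent': normaliser = 0.6·0.1017 + 0.35·0.7712 + 0.5·0.1271; P(author K) ≈ 0.1547, P(author J) ≈ 0.6842, P(author N) ≈ 0.1611
After 'present': normaliser = 0.4·0.1547 + 0.65·0.6842 + 0.5·0.1611; P(author K) ≈ 0.1054, P(author J) ≈ 0.7574, P(author N) ≈ 0.1372
After 'present': normaliser = 0.4·0.1054 + 0.65·0.7574 + 0.5·0.1372; P(author K) ≈ 0.0699, P(author J) ≈ 0.8164, P(author N) ≈ 0.1137
After 'present': normaliser = 0.4·0.0699 + 0.65·0.8164 + 0.5·0.1137; P(author K) ≈ 0.0454, P(author J) ≈ 0.8622, P(author N) ≈ 0.0924

0.0454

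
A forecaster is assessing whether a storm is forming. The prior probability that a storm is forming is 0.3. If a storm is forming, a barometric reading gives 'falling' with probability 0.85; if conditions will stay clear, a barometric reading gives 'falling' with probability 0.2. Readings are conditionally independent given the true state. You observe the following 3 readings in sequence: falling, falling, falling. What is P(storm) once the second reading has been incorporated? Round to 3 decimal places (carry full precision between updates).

After 'falling': P(storm) = 0.85·0.3000 / (0.85·0.3000 + 0.2·0.7000) ≈ 0.6456
After 'falling': P(storm) = 0.85·0.6456 / (0.85·0.6456 + 0.2·0.3544) ≈ 0.8856

0.886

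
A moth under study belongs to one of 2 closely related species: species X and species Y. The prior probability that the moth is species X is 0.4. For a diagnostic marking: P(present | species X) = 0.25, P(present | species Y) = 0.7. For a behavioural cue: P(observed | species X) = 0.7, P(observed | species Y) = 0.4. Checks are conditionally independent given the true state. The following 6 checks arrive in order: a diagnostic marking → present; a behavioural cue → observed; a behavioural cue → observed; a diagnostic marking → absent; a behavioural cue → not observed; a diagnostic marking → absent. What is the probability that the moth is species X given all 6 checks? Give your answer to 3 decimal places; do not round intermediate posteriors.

0.695

Each posterior becomes the prior for the next update.
After a diagnostic marking='present': P(species X) = 0.25·0.4000 / (0.25·0.4000 + 0.7·0.6000) ≈ 0.1923
After a behavioural cue='observed': P(species X) = 0.7·0.1923 / (0.7·0.1923 + 0.4·0.8077) ≈ 0.2941
After a behavioural cue='observed': P(species X) = 0.7·0.2941 / (0.7·0.2941 + 0.4·0.7059) ≈ 0.4217
After a diagnostic marking='absent': P(species X) = 0.75·0.4217 / (0.75·0.4217 + 0.3·0.5783) ≈ 0.6458
After a behavioural cue='not observed': P(species X) = 0.3·0.6458 / (0.3·0.6458 + 0.6·0.3542) ≈ 0.4768
After a diagnostic marking='absent': P(species X) = 0.75·0.4768 / (0.75·0.4768 + 0.3·0.5232) ≈ 0.6950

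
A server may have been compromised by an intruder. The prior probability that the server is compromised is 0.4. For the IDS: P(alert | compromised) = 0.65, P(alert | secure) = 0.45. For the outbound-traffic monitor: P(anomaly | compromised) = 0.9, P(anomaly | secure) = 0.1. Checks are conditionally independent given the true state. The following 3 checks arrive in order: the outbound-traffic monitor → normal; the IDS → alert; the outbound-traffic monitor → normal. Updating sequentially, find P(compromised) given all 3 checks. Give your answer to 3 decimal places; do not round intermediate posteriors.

0.012

After the outbound-traffic monitor='normal': P(compromised) = 0.1·0.4000 / (0.1·0.4000 + 0.9·0.6000) ≈ 0.0690
After the IDS='alert': P(compromised) = 0.65·0.0690 / (0.65·0.0690 + 0.45·0.9310) ≈ 0.0967
After the outbound-traffic monitor='normal': P(compromised) = 0.1·0.0967 / (0.1·0.0967 + 0.9·0.9033) ≈ 0.0117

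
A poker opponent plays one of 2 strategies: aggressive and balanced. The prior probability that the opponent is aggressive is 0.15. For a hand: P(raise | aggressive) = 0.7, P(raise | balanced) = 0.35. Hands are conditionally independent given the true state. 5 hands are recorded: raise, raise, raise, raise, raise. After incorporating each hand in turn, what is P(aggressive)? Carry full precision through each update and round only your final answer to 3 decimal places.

After 'raise': P(aggressive) = 0.7·0.1500 / (0.7·0.1500 + 0.35·0.8500) ≈ 0.2609
After 'raise': P(aggressive) = 0.7·0.2609 / (0.7·0.2609 + 0.35·0.7391) ≈ 0.4138
After 'raise': P(aggressive) = 0.7·0.4138 / (0.7·0.4138 + 0.35·0.5862) ≈ 0.5854
After 'raise': P(aggressive) = 0.7·0.5854 / (0.7·0.5854 + 0.35·0.4146) ≈ 0.7385
After 'raise': P(aggressive) = 0.7·0.7385 / (0.7·0.7385 + 0.35·0.2615) ≈ 0.8496

0.850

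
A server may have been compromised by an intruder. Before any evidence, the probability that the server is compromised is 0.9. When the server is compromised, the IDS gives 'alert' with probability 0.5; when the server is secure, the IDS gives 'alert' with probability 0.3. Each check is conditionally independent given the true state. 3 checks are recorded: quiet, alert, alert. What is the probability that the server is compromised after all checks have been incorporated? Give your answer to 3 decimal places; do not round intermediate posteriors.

0.947

Each posterior becomes the prior for the next update.
After 'quiet': P(compromised) = 0.5·0.9000 / (0.5·0.9000 + 0.7·0.1000) ≈ 0.8654
After 'alert': P(compromised) = 0.5·0.8654 / (0.5·0.8654 + 0.3·0.1346) ≈ 0.9146
After 'alert': P(compromised) = 0.5·0.9146 / (0.5·0.9146 + 0.3·0.0854) ≈ 0.9470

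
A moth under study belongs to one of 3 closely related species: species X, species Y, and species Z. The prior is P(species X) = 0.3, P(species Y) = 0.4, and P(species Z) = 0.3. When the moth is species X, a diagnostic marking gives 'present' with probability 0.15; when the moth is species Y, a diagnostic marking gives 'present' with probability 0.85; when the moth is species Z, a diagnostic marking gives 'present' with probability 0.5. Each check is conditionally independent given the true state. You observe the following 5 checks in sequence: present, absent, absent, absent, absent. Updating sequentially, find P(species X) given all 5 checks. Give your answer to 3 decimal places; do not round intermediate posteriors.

0.711

After 'present': normaliser = 0.15·0.3000 + 0.85·0.4000 + 0.5·0.3000; P(species X) ≈ 0.0841, P(species Y) ≈ 0.6355, P(species Z) ≈ 0.2804
After 'absent': normaliser = 0.85·0.0841 + 0.15·0.6355 + 0.5·0.2804; P(species X) ≈ 0.2329, P(species Y) ≈ 0.3105, P(species Z) ≈ 0.4566
After 'absent': normaliser = 0.85·0.2329 + 0.15·0.3105 + 0.5·0.4566; P(species X) ≈ 0.4186, P(species Y) ≈ 0.0985, P(species Z) ≈ 0.4829
After 'absent': normaliser = 0.85·0.4186 + 0.15·0.0985 + 0.5·0.4829; P(species X) ≈ 0.5814, P(species Y) ≈ 0.0241, P(species Z) ≈ 0.3945
After 'absent': normaliser = 0.85·0.5814 + 0.15·0.0241 + 0.5·0.3945; P(species X) ≈ 0.7110, P(species Y) ≈ 0.0052, P(species Z) ≈ 0.2838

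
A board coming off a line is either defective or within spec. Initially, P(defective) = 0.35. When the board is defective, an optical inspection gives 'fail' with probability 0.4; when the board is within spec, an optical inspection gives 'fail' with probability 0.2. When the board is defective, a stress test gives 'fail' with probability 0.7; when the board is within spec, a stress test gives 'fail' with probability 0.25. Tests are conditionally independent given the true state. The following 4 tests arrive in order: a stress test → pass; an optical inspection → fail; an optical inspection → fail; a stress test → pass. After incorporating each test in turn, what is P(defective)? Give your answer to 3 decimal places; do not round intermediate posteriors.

0.256

After a stress test='pass': P(defective) = 0.3·0.3500 / (0.3·0.3500 + 0.75·0.6500) ≈ 0.1772
After an optical inspection='fail': P(defective) = 0.4·0.1772 / (0.4·0.1772 + 0.2·0.8228) ≈ 0.3011
After an optical inspection='fail': P(defective) = 0.4·0.3011 / (0.4·0.3011 + 0.2·0.6989) ≈ 0.4628
After a stress test='pass': P(defective) = 0.3·0.4628 / (0.3·0.4628 + 0.75·0.5372) ≈ 0.2563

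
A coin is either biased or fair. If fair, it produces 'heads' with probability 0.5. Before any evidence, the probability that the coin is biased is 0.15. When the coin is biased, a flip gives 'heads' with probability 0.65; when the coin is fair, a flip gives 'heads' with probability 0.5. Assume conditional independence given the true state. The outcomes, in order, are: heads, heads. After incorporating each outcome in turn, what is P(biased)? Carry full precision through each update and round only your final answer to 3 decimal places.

0.230

Each posterior becomes the prior for the next update.
After 'heads': P(biased) = 0.65·0.1500 / (0.65·0.1500 + 0.5·0.8500) ≈ 0.1866
After 'heads': P(biased) = 0.65·0.1866 / (0.65·0.1866 + 0.5·0.8134) ≈ 0.2297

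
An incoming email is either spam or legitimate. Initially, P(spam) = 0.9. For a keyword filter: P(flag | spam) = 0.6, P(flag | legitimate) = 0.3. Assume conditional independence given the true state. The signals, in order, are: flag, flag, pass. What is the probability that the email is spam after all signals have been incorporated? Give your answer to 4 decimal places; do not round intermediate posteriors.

0.9536

Apply Bayes' rule sequentially, carrying P(spam) forward.
After 'flag': P(spam) = 0.6·0.9000 / (0.6·0.9000 + 0.3·0.1000) ≈ 0.9474
After 'flag': P(spam) = 0.6·0.9474 / (0.6·0.9474 + 0.3·0.0526) ≈ 0.9730
After 'pass': P(spam) = 0.4·0.9730 / (0.4·0.9730 + 0.7·0.0270) ≈ 0.9536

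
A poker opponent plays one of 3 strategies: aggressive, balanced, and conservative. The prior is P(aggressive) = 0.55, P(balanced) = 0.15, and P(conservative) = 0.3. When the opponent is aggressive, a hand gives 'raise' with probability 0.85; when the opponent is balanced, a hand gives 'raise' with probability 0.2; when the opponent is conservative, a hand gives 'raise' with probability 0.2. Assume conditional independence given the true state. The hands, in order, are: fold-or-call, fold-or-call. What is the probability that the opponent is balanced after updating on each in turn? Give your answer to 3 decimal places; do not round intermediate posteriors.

0.320

Each posterior becomes the prior for the next update.
After 'fold-or-call': normaliser = 0.15·0.5500 + 0.8·0.1500 + 0.8·0.3000; P(aggressive) ≈ 0.1864, P(balanced) ≈ 0.2712, P(conservative) ≈ 0.5424
After 'fold-or-call': normaliser = 0.15·0.1864 + 0.8·0.2712 + 0.8·0.5424; P(aggressive) ≈ 0.0412, P(balanced) ≈ 0.3196, P(conservative) ≈ 0.6392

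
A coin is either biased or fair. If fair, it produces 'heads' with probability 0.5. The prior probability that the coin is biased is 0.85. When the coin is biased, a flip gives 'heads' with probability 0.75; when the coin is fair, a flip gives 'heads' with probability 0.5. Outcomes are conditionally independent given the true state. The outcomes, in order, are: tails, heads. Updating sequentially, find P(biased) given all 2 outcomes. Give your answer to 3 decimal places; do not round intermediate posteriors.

After 'tails': P(biased) = 0.25·0.8500 / (0.25·0.8500 + 0.5·0.1500) ≈ 0.7391
After 'heads': P(biased) = 0.75·0.7391 / (0.75·0.7391 + 0.5·0.2609) ≈ 0.8095

0.810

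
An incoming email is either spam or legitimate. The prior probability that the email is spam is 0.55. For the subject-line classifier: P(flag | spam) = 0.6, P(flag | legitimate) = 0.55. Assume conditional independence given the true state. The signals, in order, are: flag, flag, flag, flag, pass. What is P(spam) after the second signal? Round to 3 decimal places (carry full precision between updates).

After 'flag': P(spam) = 0.6·0.5500 / (0.6·0.5500 + 0.55·0.4500) ≈ 0.5714
After 'flag': P(spam) = 0.6·0.5714 / (0.6·0.5714 + 0.55·0.4286) ≈ 0.5926

0.593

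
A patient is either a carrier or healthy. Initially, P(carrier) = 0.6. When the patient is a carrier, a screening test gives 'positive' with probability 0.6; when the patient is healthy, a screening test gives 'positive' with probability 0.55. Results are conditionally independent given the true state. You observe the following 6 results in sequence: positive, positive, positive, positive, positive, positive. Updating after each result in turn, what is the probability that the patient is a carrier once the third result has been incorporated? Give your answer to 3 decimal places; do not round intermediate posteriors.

0.661

After 'positive': P(carrier) = 0.6·0.6000 / (0.6·0.6000 + 0.55·0.4000) ≈ 0.6207
After 'positive': P(carrier) = 0.6·0.6207 / (0.6·0.6207 + 0.55·0.3793) ≈ 0.6409
After 'positive': P(carrier) = 0.6·0.6409 / (0.6·0.6409 + 0.55·0.3591) ≈ 0.6607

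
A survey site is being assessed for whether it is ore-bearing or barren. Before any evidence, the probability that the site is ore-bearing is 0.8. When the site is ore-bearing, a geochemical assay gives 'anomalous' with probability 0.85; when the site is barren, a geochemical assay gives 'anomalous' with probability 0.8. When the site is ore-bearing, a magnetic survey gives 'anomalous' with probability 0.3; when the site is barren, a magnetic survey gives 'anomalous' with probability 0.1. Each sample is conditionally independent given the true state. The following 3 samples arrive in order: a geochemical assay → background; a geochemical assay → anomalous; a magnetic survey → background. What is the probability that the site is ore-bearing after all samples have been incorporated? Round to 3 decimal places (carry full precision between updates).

After a geochemical assay='background': P(ore) = 0.15·0.8000 / (0.15·0.8000 + 0.2·0.2000) ≈ 0.7500
After a geochemical assay='anomalous': P(ore) = 0.85·0.7500 / (0.85·0.7500 + 0.8·0.2500) ≈ 0.7612
After a magnetic survey='background': P(ore) = 0.7·0.7612 / (0.7·0.7612 + 0.9·0.2388) ≈ 0.7126

0.713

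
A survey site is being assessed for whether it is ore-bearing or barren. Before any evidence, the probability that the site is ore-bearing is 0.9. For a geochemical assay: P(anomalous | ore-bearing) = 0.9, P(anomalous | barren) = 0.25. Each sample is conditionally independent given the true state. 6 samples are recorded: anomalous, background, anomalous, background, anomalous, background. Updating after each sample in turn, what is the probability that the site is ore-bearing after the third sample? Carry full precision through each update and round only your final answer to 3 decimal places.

0.940

Each posterior becomes the prior for the next update.
After 'anomalous': P(ore) = 0.9·0.9000 / (0.9·0.9000 + 0.25·0.1000) ≈ 0.9701
After 'background': P(ore) = 0.1·0.9701 / (0.1·0.9701 + 0.75·0.0299) ≈ 0.8120
After 'anomalous': P(ore) = 0.9·0.8120 / (0.9·0.8120 + 0.25·0.1880) ≈ 0.9396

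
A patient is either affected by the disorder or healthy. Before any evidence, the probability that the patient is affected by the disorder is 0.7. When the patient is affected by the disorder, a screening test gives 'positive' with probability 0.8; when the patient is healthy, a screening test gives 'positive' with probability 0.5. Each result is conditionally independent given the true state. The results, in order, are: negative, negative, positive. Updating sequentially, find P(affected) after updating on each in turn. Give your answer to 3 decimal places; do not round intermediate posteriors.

0.374

After 'negative': P(affected) = 0.2·0.7000 / (0.2·0.7000 + 0.5·0.3000) ≈ 0.4828
After 'negative': P(affected) = 0.2·0.4828 / (0.2·0.4828 + 0.5·0.5172) ≈ 0.2718
After 'positive': P(affected) = 0.8·0.2718 / (0.8·0.2718 + 0.5·0.7282) ≈ 0.3740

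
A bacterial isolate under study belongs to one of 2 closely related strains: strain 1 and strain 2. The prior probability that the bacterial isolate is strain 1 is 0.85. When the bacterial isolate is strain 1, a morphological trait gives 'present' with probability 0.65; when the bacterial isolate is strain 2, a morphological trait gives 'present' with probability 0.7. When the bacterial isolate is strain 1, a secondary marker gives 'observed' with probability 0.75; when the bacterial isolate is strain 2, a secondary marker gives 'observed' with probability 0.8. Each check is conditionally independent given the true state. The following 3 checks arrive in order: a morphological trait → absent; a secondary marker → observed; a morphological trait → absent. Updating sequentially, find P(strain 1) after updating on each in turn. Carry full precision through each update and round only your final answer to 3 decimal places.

0.879

After a morphological trait='absent': P(strain 1) = 0.35·0.8500 / (0.35·0.8500 + 0.3·0.1500) ≈ 0.8686
After a secondary marker='observed': P(strain 1) = 0.75·0.8686 / (0.75·0.8686 + 0.8·0.1314) ≈ 0.8611
After a morphological trait='absent': P(strain 1) = 0.35·0.8611 / (0.35·0.8611 + 0.3·0.1389) ≈ 0.8785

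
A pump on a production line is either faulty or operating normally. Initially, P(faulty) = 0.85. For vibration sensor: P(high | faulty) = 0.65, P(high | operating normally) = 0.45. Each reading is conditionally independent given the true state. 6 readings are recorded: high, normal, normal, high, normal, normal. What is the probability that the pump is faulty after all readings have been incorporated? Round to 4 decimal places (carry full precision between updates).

After 'high': P(faulty) = 0.65·0.8500 / (0.65·0.8500 + 0.45·0.1500) ≈ 0.8911
After 'normal': P(faulty) = 0.35·0.8911 / (0.35·0.8911 + 0.55·0.1089) ≈ 0.8389
After 'normal': P(faulty) = 0.35·0.8389 / (0.35·0.8389 + 0.55·0.1611) ≈ 0.7682
After 'high': P(faulty) = 0.65·0.7682 / (0.65·0.7682 + 0.45·0.2318) ≈ 0.8272
After 'normal': P(faulty) = 0.35·0.8272 / (0.35·0.8272 + 0.55·0.1728) ≈ 0.7529
After 'normal': P(faulty) = 0.35·0.7529 / (0.35·0.7529 + 0.55·0.2471) ≈ 0.6597

0.6597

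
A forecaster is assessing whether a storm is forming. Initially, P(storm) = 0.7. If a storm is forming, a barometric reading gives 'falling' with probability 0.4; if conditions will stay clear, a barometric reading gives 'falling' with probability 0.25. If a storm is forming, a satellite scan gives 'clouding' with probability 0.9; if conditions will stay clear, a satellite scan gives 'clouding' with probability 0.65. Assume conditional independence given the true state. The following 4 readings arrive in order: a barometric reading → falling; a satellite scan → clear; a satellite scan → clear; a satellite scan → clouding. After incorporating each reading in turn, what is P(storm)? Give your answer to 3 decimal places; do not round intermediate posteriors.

After a barometric reading='falling': P(storm) = 0.4·0.7000 / (0.4·0.7000 + 0.25·0.3000) ≈ 0.7887
After a satellite scan='clear': P(storm) = 0.1·0.7887 / (0.1·0.7887 + 0.35·0.2113) ≈ 0.5161
After a satellite scan='clear': P(storm) = 0.1·0.5161 / (0.1·0.5161 + 0.35·0.4839) ≈ 0.2336
After a satellite scan='clouding': P(storm) = 0.9·0.2336 / (0.9·0.2336 + 0.65·0.7664) ≈ 0.2968

0.297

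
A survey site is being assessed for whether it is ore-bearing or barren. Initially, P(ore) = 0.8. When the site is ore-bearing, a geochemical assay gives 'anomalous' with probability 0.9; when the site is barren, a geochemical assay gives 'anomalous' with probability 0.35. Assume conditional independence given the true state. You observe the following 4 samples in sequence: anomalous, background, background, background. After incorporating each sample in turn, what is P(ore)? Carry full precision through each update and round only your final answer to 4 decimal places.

Each posterior becomes the prior for the next update.
After 'anomalous': P(ore) = 0.9·0.8000 / (0.9·0.8000 + 0.35·0.2000) ≈ 0.9114
After 'background': P(ore) = 0.1·0.9114 / (0.1·0.9114 + 0.65·0.0886) ≈ 0.6128
After 'background': P(ore) = 0.1·0.6128 / (0.1·0.6128 + 0.65·0.3872) ≈ 0.1958
After 'background': P(ore) = 0.1·0.1958 / (0.1·0.1958 + 0.65·0.8042) ≈ 0.0361

0.0361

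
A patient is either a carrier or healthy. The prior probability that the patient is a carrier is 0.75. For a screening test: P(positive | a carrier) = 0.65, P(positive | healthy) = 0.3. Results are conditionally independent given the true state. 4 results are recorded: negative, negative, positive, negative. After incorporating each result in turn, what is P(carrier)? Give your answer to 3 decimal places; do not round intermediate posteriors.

After 'negative': P(carrier) = 0.35·0.7500 / (0.35·0.7500 + 0.7·0.2500) ≈ 0.6000
After 'negative': P(carrier) = 0.35·0.6000 / (0.35·0.6000 + 0.7·0.4000) ≈ 0.4286
After 'positive': P(carrier) = 0.65·0.4286 / (0.65·0.4286 + 0.3·0.5714) ≈ 0.6190
After 'negative': P(carrier) = 0.35·0.6190 / (0.35·0.6190 + 0.7·0.3810) ≈ 0.4483

0.448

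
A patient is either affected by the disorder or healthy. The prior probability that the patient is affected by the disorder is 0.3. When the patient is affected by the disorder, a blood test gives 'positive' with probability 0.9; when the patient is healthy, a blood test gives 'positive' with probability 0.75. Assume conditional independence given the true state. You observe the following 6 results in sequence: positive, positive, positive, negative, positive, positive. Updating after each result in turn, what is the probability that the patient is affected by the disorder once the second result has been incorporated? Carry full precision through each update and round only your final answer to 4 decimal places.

0.3816

After 'positive': P(affected) = 0.9·0.3000 / (0.9·0.3000 + 0.75·0.7000) ≈ 0.3396
After 'positive': P(affected) = 0.9·0.3396 / (0.9·0.3396 + 0.75·0.6604) ≈ 0.3816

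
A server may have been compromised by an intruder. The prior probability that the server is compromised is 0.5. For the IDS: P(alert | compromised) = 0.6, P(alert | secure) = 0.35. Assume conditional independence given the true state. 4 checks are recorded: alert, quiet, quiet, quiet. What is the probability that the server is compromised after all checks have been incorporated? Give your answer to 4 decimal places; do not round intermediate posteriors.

0.2855

After 'alert': P(compromised) = 0.6·0.5000 / (0.6·0.5000 + 0.35·0.5000) ≈ 0.6316
After 'quiet': P(compromised) = 0.4·0.6316 / (0.4·0.6316 + 0.65·0.3684) ≈ 0.5134
After 'quiet': P(compromised) = 0.4·0.5134 / (0.4·0.5134 + 0.65·0.4866) ≈ 0.3936
After 'quiet': P(compromised) = 0.4·0.3936 / (0.4·0.3936 + 0.65·0.6064) ≈ 0.2855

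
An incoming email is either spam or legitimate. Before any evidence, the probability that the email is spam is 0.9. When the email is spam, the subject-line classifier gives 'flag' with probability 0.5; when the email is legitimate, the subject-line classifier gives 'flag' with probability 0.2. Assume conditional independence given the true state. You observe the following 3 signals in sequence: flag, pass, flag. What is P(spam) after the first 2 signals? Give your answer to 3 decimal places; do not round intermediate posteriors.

0.934

After 'flag': P(spam) = 0.5·0.9000 / (0.5·0.9000 + 0.2·0.1000) ≈ 0.9574
After 'pass': P(spam) = 0.5·0.9574 / (0.5·0.9574 + 0.8·0.0426) ≈ 0.9336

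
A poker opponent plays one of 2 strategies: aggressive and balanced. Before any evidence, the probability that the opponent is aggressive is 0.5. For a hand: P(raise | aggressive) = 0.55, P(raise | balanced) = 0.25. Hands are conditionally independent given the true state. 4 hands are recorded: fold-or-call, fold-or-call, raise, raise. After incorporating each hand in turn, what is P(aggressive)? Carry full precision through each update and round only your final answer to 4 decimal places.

0.6354

After 'fold-or-call': P(aggressive) = 0.45·0.5000 / (0.45·0.5000 + 0.75·0.5000) ≈ 0.3750
After 'fold-or-call': P(aggressive) = 0.45·0.3750 / (0.45·0.3750 + 0.75·0.6250) ≈ 0.2647
After 'raise': P(aggressive) = 0.55·0.2647 / (0.55·0.2647 + 0.25·0.7353) ≈ 0.4420
After 'raise': P(aggressive) = 0.55·0.4420 / (0.55·0.4420 + 0.25·0.5580) ≈ 0.6354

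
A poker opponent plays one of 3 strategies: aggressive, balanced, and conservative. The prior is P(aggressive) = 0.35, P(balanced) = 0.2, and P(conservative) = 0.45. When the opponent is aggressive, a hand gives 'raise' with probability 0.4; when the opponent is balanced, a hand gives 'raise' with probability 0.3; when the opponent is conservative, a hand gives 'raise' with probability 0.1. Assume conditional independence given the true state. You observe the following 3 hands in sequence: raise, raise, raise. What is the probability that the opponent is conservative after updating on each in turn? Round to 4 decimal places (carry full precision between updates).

Each posterior becomes the prior for the next update.
After 'raise': normaliser = 0.4·0.3500 + 0.3·0.2000 + 0.1·0.4500; P(aggressive) ≈ 0.5714, P(balanced) ≈ 0.2449, P(conservative) ≈ 0.1837
After 'raise': normaliser = 0.4·0.5714 + 0.3·0.2449 + 0.1·0.1837; P(aggressive) ≈ 0.7134, P(balanced) ≈ 0.2293, P(conservative) ≈ 0.0573
After 'raise': normaliser = 0.4·0.7134 + 0.3·0.2293 + 0.1·0.0573; P(aggressive) ≈ 0.7929, P(balanced) ≈ 0.1912, P(conservative) ≈ 0.0159

0.0159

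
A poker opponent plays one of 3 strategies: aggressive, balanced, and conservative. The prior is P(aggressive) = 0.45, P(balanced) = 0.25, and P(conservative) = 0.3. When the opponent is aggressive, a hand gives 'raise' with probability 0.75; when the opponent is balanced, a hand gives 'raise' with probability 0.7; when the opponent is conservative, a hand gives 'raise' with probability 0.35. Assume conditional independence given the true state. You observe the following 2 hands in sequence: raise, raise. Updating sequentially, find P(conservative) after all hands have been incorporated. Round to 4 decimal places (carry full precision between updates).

After 'raise': normaliser = 0.75·0.4500 + 0.7·0.2500 + 0.35·0.3000; P(aggressive) ≈ 0.5466, P(balanced) ≈ 0.2834, P(conservative) ≈ 0.1700
After 'raise': normaliser = 0.75·0.5466 + 0.7·0.2834 + 0.35·0.1700; P(aggressive) ≈ 0.6138, P(balanced) ≈ 0.2971, P(conservative) ≈ 0.0891

0.0891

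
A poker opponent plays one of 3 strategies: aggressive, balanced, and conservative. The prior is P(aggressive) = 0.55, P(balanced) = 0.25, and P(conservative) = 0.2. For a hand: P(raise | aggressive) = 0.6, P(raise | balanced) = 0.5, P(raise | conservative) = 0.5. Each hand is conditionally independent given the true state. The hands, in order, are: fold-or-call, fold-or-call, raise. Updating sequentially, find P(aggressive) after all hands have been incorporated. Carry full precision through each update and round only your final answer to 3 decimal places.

0.484

Apply Bayes' rule sequentially, carrying P(aggressive) forward.
After 'fold-or-call': normaliser = 0.4·0.5500 + 0.5·0.2500 + 0.5·0.2000; P(aggressive) ≈ 0.4944, P(balanced) ≈ 0.2809, P(conservative) ≈ 0.2247
After 'fold-or-call': normaliser = 0.4·0.4944 + 0.5·0.2809 + 0.5·0.2247; P(aggressive) ≈ 0.4389, P(balanced) ≈ 0.3117, P(conservative) ≈ 0.2494
After 'raise': normaliser = 0.6·0.4389 + 0.5·0.3117 + 0.5·0.2494; P(aggressive) ≈ 0.4842, P(balanced) ≈ 0.2866, P(conservative) ≈ 0.2293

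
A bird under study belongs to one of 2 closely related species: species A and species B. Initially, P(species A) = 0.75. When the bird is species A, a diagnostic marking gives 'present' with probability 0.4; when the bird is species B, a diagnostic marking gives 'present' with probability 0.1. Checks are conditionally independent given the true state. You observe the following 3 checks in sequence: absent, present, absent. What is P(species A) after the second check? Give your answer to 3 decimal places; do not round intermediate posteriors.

0.889

After 'absent': P(species A) = 0.6·0.7500 / (0.6·0.7500 + 0.9·0.2500) ≈ 0.6667
After 'present': P(species A) = 0.4·0.6667 / (0.4·0.6667 + 0.1·0.3333) ≈ 0.8889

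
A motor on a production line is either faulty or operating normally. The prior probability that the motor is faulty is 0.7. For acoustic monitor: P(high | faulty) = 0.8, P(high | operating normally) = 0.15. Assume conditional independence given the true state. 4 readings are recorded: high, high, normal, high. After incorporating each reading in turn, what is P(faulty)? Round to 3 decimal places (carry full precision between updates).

Each posterior becomes the prior for the next update.
After 'high': P(faulty) = 0.8·0.7000 / (0.8·0.7000 + 0.15·0.3000) ≈ 0.9256
After 'high': P(faulty) = 0.8·0.9256 / (0.8·0.9256 + 0.15·0.0744) ≈ 0.9852
After 'normal': P(faulty) = 0.2·0.9852 / (0.2·0.9852 + 0.85·0.0148) ≈ 0.9398
After 'high': P(faulty) = 0.8·0.9398 / (0.8·0.9398 + 0.15·0.0602) ≈ 0.9881

0.988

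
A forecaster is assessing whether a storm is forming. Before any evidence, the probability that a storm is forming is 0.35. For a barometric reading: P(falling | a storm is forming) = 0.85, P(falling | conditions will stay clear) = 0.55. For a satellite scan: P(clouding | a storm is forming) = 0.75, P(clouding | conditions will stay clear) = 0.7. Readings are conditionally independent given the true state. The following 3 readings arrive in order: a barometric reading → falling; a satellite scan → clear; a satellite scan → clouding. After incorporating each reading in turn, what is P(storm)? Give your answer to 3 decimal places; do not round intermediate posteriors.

0.426

After a barometric reading='falling': P(storm) = 0.85·0.3500 / (0.85·0.3500 + 0.55·0.6500) ≈ 0.4542
After a satellite scan='clear': P(storm) = 0.25·0.4542 / (0.25·0.4542 + 0.3·0.5458) ≈ 0.4095
After a satellite scan='clouding': P(storm) = 0.75·0.4095 / (0.75·0.4095 + 0.7·0.5905) ≈ 0.4263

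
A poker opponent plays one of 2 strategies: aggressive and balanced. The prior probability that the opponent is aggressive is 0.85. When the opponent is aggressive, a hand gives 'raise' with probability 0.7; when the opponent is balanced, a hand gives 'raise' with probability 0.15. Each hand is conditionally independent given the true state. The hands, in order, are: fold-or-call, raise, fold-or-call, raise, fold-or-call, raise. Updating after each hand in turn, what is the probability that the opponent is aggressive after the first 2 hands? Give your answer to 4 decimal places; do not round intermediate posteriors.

0.9032

After 'fold-or-call': P(aggressive) = 0.3·0.8500 / (0.3·0.8500 + 0.85·0.1500) ≈ 0.6667
After 'raise': P(aggressive) = 0.7·0.6667 / (0.7·0.6667 + 0.15·0.3333) ≈ 0.9032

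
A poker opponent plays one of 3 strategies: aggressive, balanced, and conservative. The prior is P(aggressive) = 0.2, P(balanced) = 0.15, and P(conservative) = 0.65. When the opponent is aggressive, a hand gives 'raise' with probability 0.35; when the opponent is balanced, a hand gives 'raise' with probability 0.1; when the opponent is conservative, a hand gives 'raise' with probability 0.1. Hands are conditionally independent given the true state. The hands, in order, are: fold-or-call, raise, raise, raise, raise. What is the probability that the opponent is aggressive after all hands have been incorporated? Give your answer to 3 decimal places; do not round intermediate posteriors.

After 'fold-or-call': normaliser = 0.65·0.2000 + 0.9·0.1500 + 0.9·0.6500; P(aggressive) ≈ 0.1529, P(balanced) ≈ 0.1588, P(conservative) ≈ 0.6882
After 'raise': normaliser = 0.35·0.1529 + 0.1·0.1588 + 0.1·0.6882; P(aggressive) ≈ 0.3872, P(balanced) ≈ 0.1149, P(conservative) ≈ 0.4979
After 'raise': normaliser = 0.35·0.3872 + 0.1·0.1149 + 0.1·0.4979; P(aggressive) ≈ 0.6886, P(balanced) ≈ 0.0584, P(conservative) ≈ 0.2530
After 'raise': normaliser = 0.35·0.6886 + 0.1·0.0584 + 0.1·0.2530; P(aggressive) ≈ 0.8856, P(balanced) ≈ 0.0214, P(conservative) ≈ 0.0929
After 'raise': normaliser = 0.35·0.8856 + 0.1·0.0214 + 0.1·0.0929; P(aggressive) ≈ 0.9644, P(balanced) ≈ 0.0067, P(conservative) ≈ 0.0289

0.964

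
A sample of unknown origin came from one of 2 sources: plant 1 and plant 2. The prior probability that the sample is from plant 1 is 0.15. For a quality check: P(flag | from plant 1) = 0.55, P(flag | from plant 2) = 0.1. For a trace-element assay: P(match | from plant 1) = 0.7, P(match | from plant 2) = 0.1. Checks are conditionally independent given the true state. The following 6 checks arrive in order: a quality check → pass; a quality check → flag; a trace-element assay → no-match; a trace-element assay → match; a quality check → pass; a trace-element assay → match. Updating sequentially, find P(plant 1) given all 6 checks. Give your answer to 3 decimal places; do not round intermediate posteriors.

After a quality check='pass': P(plant 1) = 0.45·0.1500 / (0.45·0.1500 + 0.9·0.8500) ≈ 0.0811
After a quality check='flag': P(plant 1) = 0.55·0.0811 / (0.55·0.0811 + 0.1·0.9189) ≈ 0.3267
After a trace-element assay='no-match': P(plant 1) = 0.3·0.3267 / (0.3·0.3267 + 0.9·0.6733) ≈ 0.1392
After a trace-element assay='match': P(plant 1) = 0.7·0.1392 / (0.7·0.1392 + 0.1·0.8608) ≈ 0.5310
After a quality check='pass': P(plant 1) = 0.45·0.5310 / (0.45·0.5310 + 0.9·0.4690) ≈ 0.3615
After a trace-element assay='match': P(plant 1) = 0.7·0.3615 / (0.7·0.3615 + 0.1·0.6385) ≈ 0.7985

0.799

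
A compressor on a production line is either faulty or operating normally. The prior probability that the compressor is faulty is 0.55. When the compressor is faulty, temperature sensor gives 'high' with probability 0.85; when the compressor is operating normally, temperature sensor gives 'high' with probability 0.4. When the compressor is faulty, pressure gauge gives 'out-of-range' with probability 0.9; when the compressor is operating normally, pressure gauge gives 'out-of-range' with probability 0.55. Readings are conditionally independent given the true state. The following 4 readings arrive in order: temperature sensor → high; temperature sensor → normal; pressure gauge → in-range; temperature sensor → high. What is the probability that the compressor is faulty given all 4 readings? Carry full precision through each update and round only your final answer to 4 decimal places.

After temperature sensor='high': P(faulty) = 0.85·0.5500 / (0.85·0.5500 + 0.4·0.4500) ≈ 0.7220
After temperature sensor='normal': P(faulty) = 0.15·0.7220 / (0.15·0.7220 + 0.6·0.2780) ≈ 0.3937
After pressure gauge='in-range': P(faulty) = 0.1·0.3937 / (0.1·0.3937 + 0.45·0.6063) ≈ 0.1261
After temperature sensor='high': P(faulty) = 0.85·0.1261 / (0.85·0.1261 + 0.4·0.8739) ≈ 0.2347

0.2347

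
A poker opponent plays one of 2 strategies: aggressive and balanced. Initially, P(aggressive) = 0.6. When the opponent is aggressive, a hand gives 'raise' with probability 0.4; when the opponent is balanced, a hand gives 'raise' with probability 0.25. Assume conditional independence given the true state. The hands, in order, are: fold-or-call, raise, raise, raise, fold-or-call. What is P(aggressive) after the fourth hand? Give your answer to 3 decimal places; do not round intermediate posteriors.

0.831

Apply Bayes' rule sequentially, carrying P(aggressive) forward.
After 'fold-or-call': P(aggressive) = 0.6·0.6000 / (0.6·0.6000 + 0.75·0.4000) ≈ 0.5455
After 'raise': P(aggressive) = 0.4·0.5455 / (0.4·0.5455 + 0.25·0.4545) ≈ 0.6575
After 'raise': P(aggressive) = 0.4·0.6575 / (0.4·0.6575 + 0.25·0.3425) ≈ 0.7544
After 'raise': P(aggressive) = 0.4·0.7544 / (0.4·0.7544 + 0.25·0.2456) ≈ 0.8309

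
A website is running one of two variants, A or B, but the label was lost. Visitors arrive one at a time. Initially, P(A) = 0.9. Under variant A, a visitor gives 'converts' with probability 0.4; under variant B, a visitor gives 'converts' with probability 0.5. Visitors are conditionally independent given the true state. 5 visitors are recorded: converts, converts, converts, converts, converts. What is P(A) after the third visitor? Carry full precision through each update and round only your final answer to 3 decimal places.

After 'converts': P(A) = 0.4·0.9000 / (0.4·0.9000 + 0.5·0.1000) ≈ 0.8780
After 'converts': P(A) = 0.4·0.8780 / (0.4·0.8780 + 0.5·0.1220) ≈ 0.8521
After 'converts': P(A) = 0.4·0.8521 / (0.4·0.8521 + 0.5·0.1479) ≈ 0.8217

0.822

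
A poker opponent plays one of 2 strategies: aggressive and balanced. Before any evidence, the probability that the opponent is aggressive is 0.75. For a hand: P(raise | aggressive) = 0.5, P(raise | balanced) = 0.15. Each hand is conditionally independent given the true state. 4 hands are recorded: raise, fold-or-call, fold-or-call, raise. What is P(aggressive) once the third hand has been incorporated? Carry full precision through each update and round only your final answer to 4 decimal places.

0.7758

After 'raise': P(aggressive) = 0.5·0.7500 / (0.5·0.7500 + 0.15·0.2500) ≈ 0.9091
After 'fold-or-call': P(aggressive) = 0.5·0.9091 / (0.5·0.9091 + 0.85·0.0909) ≈ 0.8547
After 'fold-or-call': P(aggressive) = 0.5·0.8547 / (0.5·0.8547 + 0.85·0.1453) ≈ 0.7758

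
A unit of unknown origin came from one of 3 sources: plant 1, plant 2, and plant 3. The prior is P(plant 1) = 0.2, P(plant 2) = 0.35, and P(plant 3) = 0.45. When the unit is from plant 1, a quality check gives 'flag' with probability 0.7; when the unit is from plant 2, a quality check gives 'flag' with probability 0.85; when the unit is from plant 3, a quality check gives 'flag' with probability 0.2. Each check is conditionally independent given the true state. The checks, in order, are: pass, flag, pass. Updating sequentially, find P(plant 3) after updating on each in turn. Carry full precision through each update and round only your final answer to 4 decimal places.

0.7491

Each posterior becomes the prior for the next update.
After 'pass': normaliser = 0.3·0.2000 + 0.15·0.3500 + 0.8·0.4500; P(plant 1) ≈ 0.1270, P(plant 2) ≈ 0.1111, P(plant 3) ≈ 0.7619
After 'flag': normaliser = 0.7·0.1270 + 0.85·0.1111 + 0.2·0.7619; P(plant 1) ≈ 0.2648, P(plant 2) ≈ 0.2813, P(plant 3) ≈ 0.4539
After 'pass': normaliser = 0.3·0.2648 + 0.15·0.2813 + 0.8·0.4539; P(plant 1) ≈ 0.1639, P(plant 2) ≈ 0.0871, P(plant 3) ≈ 0.7491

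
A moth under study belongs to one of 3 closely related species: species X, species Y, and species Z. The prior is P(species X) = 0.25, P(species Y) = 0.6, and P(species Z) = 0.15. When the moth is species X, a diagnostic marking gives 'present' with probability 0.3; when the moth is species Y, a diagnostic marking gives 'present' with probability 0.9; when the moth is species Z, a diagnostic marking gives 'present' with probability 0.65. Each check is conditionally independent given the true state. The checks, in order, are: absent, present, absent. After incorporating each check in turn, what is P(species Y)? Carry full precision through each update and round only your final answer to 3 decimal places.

0.100

After 'absent': normaliser = 0.7·0.2500 + 0.1·0.6000 + 0.35·0.1500; P(species X) ≈ 0.6087, P(species Y) ≈ 0.2087, P(species Z) ≈ 0.1826
After 'present': normaliser = 0.3·0.6087 + 0.9·0.2087 + 0.65·0.1826; P(species X) ≈ 0.3733, P(species Y) ≈ 0.3840, P(species Z) ≈ 0.2427
After 'absent': normaliser = 0.7·0.3733 + 0.1·0.3840 + 0.35·0.2427; P(species X) ≈ 0.6794, P(species Y) ≈ 0.0998, P(species Z) ≈ 0.2208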